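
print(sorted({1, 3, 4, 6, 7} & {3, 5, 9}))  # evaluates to [3]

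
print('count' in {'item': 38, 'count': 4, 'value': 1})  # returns True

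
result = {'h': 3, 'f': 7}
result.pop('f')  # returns 7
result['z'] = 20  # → {'h': 3, 'z': 20}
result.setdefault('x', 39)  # 39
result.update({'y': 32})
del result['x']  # {'h': 3, 'z': 20, 'y': 32}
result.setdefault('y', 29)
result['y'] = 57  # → {'h': 3, 'z': 20, 'y': 57}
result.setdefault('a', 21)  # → 21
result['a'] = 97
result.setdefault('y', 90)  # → 57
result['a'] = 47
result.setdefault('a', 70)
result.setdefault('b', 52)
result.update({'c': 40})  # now {'h': 3, 'z': 20, 'y': 57, 'a': 47, 'b': 52, 'c': 40}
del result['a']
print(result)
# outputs {'h': 3, 'z': 20, 'y': 57, 'b': 52, 'c': 40}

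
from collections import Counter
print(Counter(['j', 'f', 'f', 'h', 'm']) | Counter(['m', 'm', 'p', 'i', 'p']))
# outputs Counter({'f': 2, 'm': 2, 'p': 2, 'j': 1, 'h': 1, 'i': 1})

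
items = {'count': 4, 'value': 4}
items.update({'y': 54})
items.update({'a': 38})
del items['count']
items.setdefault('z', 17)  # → 17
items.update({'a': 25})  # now {'value': 4, 'y': 54, 'a': 25, 'z': 17}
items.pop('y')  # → 54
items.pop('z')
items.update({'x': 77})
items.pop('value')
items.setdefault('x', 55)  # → 77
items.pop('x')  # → 77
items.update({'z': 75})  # {'a': 25, 'z': 75}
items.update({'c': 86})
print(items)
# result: {'a': 25, 'z': 75, 'c': 86}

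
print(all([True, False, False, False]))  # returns False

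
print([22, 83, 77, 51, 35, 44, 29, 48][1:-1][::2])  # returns [83, 51, 44]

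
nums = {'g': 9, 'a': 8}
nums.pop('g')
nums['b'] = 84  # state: {'a': 8, 'b': 84}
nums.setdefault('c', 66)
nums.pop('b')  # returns 84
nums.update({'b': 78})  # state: {'a': 8, 'c': 66, 'b': 78}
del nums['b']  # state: {'a': 8, 'c': 66}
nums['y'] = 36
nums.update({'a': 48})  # {'a': 48, 'c': 66, 'y': 36}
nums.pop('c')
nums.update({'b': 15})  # {'a': 48, 'y': 36, 'b': 15}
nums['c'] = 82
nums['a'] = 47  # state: {'a': 47, 'y': 36, 'b': 15, 'c': 82}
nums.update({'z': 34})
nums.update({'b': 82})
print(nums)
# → {'a': 47, 'y': 36, 'b': 82, 'c': 82, 'z': 34}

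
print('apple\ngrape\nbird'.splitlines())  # ['apple', 'grape', 'bird']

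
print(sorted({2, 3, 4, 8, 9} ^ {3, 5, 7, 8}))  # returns [2, 4, 5, 7, 9]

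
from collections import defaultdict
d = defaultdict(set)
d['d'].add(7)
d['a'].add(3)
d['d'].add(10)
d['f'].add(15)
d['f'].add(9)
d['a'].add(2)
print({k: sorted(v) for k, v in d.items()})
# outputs {'d': [7, 10], 'a': [2, 3], 'f': [9, 15]}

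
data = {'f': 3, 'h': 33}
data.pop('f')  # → 3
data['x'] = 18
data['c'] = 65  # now {'h': 33, 'x': 18, 'c': 65}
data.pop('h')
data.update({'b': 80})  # {'x': 18, 'c': 65, 'b': 80}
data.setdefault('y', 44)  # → 44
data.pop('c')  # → 65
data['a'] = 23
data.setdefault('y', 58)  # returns 44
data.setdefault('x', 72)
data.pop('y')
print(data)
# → {'x': 18, 'b': 80, 'a': 23}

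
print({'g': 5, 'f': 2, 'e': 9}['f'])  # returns 2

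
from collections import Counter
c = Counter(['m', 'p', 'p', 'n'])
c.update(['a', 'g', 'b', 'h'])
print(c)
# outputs Counter({'p': 2, 'm': 1, 'n': 1, 'a': 1, 'g': 1, 'b': 1, 'h': 1})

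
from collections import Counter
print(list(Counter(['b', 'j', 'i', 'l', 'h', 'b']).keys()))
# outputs ['b', 'j', 'i', 'l', 'h']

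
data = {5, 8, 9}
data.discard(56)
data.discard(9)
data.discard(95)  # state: {5, 8}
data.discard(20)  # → {5, 8}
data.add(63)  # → {5, 8, 63}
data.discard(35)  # {5, 8, 63}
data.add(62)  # {5, 8, 62, 63}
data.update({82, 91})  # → {5, 8, 62, 63, 82, 91}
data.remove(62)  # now {5, 8, 63, 82, 91}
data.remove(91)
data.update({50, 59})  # {5, 8, 50, 59, 63, 82}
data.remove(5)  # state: {8, 50, 59, 63, 82}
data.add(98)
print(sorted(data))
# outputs [8, 50, 59, 63, 82, 98]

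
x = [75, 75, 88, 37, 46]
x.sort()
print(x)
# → [37, 46, 75, 75, 88]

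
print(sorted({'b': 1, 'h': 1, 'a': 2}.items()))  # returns [('a', 2), ('b', 1), ('h', 1)]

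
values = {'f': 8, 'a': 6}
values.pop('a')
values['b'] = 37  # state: {'f': 8, 'b': 37}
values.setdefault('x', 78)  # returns 78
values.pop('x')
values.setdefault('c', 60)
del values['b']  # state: {'f': 8, 'c': 60}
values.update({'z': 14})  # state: {'f': 8, 'c': 60, 'z': 14}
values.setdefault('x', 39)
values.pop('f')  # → 8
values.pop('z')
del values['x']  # {'c': 60}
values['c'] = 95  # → {'c': 95}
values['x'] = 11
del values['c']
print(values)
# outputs {'x': 11}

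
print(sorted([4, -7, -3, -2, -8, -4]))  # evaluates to [-8, -7, -4, -3, -2, 4]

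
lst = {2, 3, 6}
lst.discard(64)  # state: {2, 3, 6}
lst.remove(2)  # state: {3, 6}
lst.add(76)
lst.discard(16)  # {3, 6, 76}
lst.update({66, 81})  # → {3, 6, 66, 76, 81}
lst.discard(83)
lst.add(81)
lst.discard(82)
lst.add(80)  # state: {3, 6, 66, 76, 80, 81}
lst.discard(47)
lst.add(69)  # {3, 6, 66, 69, 76, 80, 81}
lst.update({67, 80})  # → {3, 6, 66, 67, 69, 76, 80, 81}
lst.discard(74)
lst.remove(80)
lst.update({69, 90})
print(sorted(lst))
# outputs [3, 6, 66, 67, 69, 76, 81, 90]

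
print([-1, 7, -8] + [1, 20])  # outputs [-1, 7, -8, 1, 20]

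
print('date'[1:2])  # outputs a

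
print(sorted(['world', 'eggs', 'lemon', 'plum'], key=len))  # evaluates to ['eggs', 'plum', 'world', 'lemon']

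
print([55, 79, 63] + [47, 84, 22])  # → [55, 79, 63, 47, 84, 22]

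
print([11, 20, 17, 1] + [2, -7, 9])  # [11, 20, 17, 1, 2, -7, 9]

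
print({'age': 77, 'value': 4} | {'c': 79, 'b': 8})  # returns {'age': 77, 'value': 4, 'c': 79, 'b': 8}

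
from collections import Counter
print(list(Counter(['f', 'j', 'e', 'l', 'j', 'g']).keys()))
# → ['f', 'j', 'e', 'l', 'g']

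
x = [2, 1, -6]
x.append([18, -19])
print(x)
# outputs [2, 1, -6, [18, -19]]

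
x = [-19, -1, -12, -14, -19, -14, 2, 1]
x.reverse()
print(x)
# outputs [1, 2, -14, -19, -14, -12, -1, -19]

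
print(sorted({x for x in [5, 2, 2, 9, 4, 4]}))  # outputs [2, 4, 5, 9]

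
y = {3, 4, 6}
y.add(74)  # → {3, 4, 6, 74}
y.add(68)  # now {3, 4, 6, 68, 74}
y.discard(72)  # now {3, 4, 6, 68, 74}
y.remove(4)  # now {3, 6, 68, 74}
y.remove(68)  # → {3, 6, 74}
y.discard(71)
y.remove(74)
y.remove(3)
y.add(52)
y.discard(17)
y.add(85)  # {6, 52, 85}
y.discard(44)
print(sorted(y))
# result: [6, 52, 85]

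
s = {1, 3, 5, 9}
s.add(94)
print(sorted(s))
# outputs [1, 3, 5, 9, 94]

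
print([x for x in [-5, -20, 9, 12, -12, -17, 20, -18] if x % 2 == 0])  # [-20, 12, -12, 20, -18]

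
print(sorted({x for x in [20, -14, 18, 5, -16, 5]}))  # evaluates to [-16, -14, 5, 18, 20]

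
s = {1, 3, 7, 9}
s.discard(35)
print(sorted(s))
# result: [1, 3, 7, 9]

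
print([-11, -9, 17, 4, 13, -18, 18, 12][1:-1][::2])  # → [-9, 4, -18]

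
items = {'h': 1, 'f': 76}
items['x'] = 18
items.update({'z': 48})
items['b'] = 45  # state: {'h': 1, 'f': 76, 'x': 18, 'z': 48, 'b': 45}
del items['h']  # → {'f': 76, 'x': 18, 'z': 48, 'b': 45}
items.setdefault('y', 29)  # 29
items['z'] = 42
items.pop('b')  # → 45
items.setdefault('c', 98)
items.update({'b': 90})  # {'f': 76, 'x': 18, 'z': 42, 'y': 29, 'c': 98, 'b': 90}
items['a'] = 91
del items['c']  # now {'f': 76, 'x': 18, 'z': 42, 'y': 29, 'b': 90, 'a': 91}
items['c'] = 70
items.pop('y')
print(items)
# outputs {'f': 76, 'x': 18, 'z': 42, 'b': 90, 'a': 91, 'c': 70}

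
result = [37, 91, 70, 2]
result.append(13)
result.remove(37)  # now [91, 70, 2, 13]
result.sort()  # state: [2, 13, 70, 91]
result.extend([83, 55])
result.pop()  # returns 55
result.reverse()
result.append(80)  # [83, 91, 70, 13, 2, 80]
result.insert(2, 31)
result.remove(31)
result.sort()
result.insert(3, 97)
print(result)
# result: [2, 13, 70, 97, 80, 83, 91]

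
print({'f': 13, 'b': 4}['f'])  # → 13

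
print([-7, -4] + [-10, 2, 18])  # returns [-7, -4, -10, 2, 18]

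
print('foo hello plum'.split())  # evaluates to ['foo', 'hello', 'plum']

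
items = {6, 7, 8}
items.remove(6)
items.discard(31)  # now {7, 8}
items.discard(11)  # {7, 8}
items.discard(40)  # {7, 8}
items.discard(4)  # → {7, 8}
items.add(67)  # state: {7, 8, 67}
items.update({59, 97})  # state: {7, 8, 59, 67, 97}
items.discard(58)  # {7, 8, 59, 67, 97}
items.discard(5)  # {7, 8, 59, 67, 97}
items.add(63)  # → {7, 8, 59, 63, 67, 97}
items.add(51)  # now {7, 8, 51, 59, 63, 67, 97}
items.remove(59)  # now {7, 8, 51, 63, 67, 97}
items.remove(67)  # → {7, 8, 51, 63, 97}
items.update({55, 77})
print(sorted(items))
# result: [7, 8, 51, 55, 63, 77, 97]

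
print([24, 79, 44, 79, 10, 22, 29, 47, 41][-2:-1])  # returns [47]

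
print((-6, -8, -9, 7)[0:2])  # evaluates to (-6, -8)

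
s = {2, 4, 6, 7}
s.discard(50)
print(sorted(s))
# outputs [2, 4, 6, 7]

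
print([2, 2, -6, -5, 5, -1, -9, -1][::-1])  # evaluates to [-1, -9, -1, 5, -5, -6, 2, 2]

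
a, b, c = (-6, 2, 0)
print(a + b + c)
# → -4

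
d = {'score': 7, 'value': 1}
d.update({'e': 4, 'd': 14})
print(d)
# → {'score': 7, 'value': 1, 'e': 4, 'd': 14}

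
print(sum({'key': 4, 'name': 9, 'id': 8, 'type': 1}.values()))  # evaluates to 22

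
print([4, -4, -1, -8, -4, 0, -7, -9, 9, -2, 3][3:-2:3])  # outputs [-8, -7]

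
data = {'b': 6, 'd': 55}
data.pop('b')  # 6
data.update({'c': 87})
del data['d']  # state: {'c': 87}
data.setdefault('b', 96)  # 96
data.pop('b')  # 96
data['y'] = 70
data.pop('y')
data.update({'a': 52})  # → {'c': 87, 'a': 52}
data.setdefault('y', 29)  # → 29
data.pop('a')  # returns 52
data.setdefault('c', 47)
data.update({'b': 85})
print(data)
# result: {'c': 87, 'y': 29, 'b': 85}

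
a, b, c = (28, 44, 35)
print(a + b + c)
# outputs 107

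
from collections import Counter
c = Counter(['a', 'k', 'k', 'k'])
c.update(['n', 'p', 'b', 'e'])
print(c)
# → Counter({'k': 3, 'a': 1, 'n': 1, 'p': 1, 'b': 1, 'e': 1})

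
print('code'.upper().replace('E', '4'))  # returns COD4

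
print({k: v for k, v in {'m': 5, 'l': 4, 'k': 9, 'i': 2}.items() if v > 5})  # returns {'k': 9}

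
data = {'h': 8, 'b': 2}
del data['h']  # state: {'b': 2}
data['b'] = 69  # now {'b': 69}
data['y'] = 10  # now {'b': 69, 'y': 10}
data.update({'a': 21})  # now {'b': 69, 'y': 10, 'a': 21}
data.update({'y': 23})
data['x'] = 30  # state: {'b': 69, 'y': 23, 'a': 21, 'x': 30}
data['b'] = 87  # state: {'b': 87, 'y': 23, 'a': 21, 'x': 30}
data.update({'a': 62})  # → {'b': 87, 'y': 23, 'a': 62, 'x': 30}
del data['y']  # {'b': 87, 'a': 62, 'x': 30}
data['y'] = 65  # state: {'b': 87, 'a': 62, 'x': 30, 'y': 65}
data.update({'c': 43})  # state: {'b': 87, 'a': 62, 'x': 30, 'y': 65, 'c': 43}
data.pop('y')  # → 65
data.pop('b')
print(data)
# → {'a': 62, 'x': 30, 'c': 43}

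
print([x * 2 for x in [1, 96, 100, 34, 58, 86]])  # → [2, 192, 200, 68, 116, 172]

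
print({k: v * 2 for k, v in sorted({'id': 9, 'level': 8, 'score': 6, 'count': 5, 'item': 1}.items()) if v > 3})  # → {'count': 10, 'id': 18, 'level': 16, 'score': 12}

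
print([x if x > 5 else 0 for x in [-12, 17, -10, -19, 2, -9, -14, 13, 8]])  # [0, 17, 0, 0, 0, 0, 0, 13, 8]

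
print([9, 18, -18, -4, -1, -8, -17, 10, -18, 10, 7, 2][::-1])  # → [2, 7, 10, -18, 10, -17, -8, -1, -4, -18, 18, 9]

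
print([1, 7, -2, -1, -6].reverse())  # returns None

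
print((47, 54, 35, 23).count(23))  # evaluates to 1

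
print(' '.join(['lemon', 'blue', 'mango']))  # lemon blue mango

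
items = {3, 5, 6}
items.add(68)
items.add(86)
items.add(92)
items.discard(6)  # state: {3, 5, 68, 86, 92}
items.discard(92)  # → {3, 5, 68, 86}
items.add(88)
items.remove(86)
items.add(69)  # {3, 5, 68, 69, 88}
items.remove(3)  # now {5, 68, 69, 88}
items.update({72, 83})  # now {5, 68, 69, 72, 83, 88}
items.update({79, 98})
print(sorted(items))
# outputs [5, 68, 69, 72, 79, 83, 88, 98]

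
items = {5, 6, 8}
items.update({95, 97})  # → {5, 6, 8, 95, 97}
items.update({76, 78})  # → {5, 6, 8, 76, 78, 95, 97}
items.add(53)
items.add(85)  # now {5, 6, 8, 53, 76, 78, 85, 95, 97}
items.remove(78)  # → {5, 6, 8, 53, 76, 85, 95, 97}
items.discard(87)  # {5, 6, 8, 53, 76, 85, 95, 97}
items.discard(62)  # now {5, 6, 8, 53, 76, 85, 95, 97}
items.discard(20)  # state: {5, 6, 8, 53, 76, 85, 95, 97}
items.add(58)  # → {5, 6, 8, 53, 58, 76, 85, 95, 97}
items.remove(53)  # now {5, 6, 8, 58, 76, 85, 95, 97}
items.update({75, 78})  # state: {5, 6, 8, 58, 75, 76, 78, 85, 95, 97}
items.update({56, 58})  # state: {5, 6, 8, 56, 58, 75, 76, 78, 85, 95, 97}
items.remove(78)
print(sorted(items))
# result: [5, 6, 8, 56, 58, 75, 76, 85, 95, 97]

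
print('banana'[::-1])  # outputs ananab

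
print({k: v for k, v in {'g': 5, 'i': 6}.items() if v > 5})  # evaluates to {'i': 6}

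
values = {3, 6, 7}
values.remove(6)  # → {3, 7}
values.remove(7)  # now {3}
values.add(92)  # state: {3, 92}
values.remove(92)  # {3}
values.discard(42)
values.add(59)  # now {3, 59}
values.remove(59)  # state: {3}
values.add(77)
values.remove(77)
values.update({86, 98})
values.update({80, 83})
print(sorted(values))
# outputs [3, 80, 83, 86, 98]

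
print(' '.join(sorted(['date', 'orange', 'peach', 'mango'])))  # date mango orange peach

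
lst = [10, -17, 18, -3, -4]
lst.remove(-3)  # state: [10, -17, 18, -4]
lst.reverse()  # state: [-4, 18, -17, 10]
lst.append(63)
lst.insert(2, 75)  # [-4, 18, 75, -17, 10, 63]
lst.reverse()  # [63, 10, -17, 75, 18, -4]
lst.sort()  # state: [-17, -4, 10, 18, 63, 75]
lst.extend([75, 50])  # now [-17, -4, 10, 18, 63, 75, 75, 50]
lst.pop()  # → 50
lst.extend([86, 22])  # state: [-17, -4, 10, 18, 63, 75, 75, 86, 22]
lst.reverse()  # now [22, 86, 75, 75, 63, 18, 10, -4, -17]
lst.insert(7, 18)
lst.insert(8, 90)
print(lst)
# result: [22, 86, 75, 75, 63, 18, 10, 18, 90, -4, -17]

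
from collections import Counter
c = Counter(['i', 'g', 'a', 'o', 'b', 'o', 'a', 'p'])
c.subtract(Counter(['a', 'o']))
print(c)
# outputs Counter({'i': 1, 'g': 1, 'a': 1, 'o': 1, 'b': 1, 'p': 1})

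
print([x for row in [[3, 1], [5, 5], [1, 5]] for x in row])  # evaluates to [3, 1, 5, 5, 1, 5]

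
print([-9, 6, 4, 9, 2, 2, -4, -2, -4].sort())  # None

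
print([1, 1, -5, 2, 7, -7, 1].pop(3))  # 2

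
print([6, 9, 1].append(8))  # None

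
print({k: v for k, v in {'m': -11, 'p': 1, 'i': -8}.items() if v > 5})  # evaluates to {}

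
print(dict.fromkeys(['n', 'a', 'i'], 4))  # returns {'n': 4, 'a': 4, 'i': 4}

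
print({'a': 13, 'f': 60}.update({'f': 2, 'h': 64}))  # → None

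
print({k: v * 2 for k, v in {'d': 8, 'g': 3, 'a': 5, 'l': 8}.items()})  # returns {'d': 16, 'g': 6, 'a': 10, 'l': 16}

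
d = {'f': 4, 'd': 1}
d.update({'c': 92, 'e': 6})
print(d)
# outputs {'f': 4, 'd': 1, 'c': 92, 'e': 6}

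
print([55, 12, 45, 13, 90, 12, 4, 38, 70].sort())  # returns None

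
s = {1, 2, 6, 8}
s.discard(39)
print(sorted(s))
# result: [1, 2, 6, 8]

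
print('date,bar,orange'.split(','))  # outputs ['date', 'bar', 'orange']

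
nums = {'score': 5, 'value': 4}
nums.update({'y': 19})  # {'score': 5, 'value': 4, 'y': 19}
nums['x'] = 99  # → {'score': 5, 'value': 4, 'y': 19, 'x': 99}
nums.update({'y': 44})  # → {'score': 5, 'value': 4, 'y': 44, 'x': 99}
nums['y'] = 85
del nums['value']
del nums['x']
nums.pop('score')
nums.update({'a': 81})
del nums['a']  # {'y': 85}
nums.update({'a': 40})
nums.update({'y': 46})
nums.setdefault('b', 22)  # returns 22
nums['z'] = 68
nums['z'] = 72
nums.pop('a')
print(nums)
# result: {'y': 46, 'b': 22, 'z': 72}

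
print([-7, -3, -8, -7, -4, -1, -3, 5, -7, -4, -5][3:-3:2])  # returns [-7, -1, 5]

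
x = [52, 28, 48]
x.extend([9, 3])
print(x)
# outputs [52, 28, 48, 9, 3]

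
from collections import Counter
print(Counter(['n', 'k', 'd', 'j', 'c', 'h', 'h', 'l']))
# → Counter({'h': 2, 'n': 1, 'k': 1, 'd': 1, 'j': 1, 'c': 1, 'l': 1})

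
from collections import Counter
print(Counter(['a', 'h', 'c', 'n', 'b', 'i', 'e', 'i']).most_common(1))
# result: [('i', 2)]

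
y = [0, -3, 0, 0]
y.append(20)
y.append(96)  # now [0, -3, 0, 0, 20, 96]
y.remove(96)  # [0, -3, 0, 0, 20]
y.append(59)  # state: [0, -3, 0, 0, 20, 59]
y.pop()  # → 59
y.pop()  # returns 20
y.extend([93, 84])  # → [0, -3, 0, 0, 93, 84]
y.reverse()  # [84, 93, 0, 0, -3, 0]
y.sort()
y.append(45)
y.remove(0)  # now [-3, 0, 0, 84, 93, 45]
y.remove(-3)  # [0, 0, 84, 93, 45]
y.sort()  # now [0, 0, 45, 84, 93]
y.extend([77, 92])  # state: [0, 0, 45, 84, 93, 77, 92]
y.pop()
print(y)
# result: [0, 0, 45, 84, 93, 77]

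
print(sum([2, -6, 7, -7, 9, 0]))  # 5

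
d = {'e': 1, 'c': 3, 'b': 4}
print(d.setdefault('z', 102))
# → 102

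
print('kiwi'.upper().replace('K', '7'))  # 7IWI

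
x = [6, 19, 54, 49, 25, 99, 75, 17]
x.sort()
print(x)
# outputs [6, 17, 19, 25, 49, 54, 75, 99]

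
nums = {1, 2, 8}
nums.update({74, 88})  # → {1, 2, 8, 74, 88}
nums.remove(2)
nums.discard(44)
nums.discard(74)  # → {1, 8, 88}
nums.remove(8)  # {1, 88}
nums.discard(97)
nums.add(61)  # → {1, 61, 88}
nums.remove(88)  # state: {1, 61}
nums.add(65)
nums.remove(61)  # {1, 65}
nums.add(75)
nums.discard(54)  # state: {1, 65, 75}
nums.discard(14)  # {1, 65, 75}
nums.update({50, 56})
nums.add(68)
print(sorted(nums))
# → [1, 50, 56, 65, 68, 75]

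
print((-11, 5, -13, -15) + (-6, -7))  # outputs (-11, 5, -13, -15, -6, -7)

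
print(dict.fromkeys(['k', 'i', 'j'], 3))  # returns {'k': 3, 'i': 3, 'j': 3}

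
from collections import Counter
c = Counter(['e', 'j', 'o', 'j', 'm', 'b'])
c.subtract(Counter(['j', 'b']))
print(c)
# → Counter({'e': 1, 'j': 1, 'o': 1, 'm': 1, 'b': 0})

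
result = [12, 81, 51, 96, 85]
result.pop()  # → 85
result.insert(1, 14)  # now [12, 14, 81, 51, 96]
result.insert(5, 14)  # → [12, 14, 81, 51, 96, 14]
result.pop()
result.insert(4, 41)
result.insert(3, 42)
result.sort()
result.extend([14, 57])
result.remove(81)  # [12, 14, 41, 42, 51, 96, 14, 57]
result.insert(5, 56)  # [12, 14, 41, 42, 51, 56, 96, 14, 57]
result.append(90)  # [12, 14, 41, 42, 51, 56, 96, 14, 57, 90]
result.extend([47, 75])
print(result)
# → [12, 14, 41, 42, 51, 56, 96, 14, 57, 90, 47, 75]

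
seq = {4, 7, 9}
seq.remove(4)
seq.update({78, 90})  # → {7, 9, 78, 90}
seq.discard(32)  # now {7, 9, 78, 90}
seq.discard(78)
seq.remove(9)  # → {7, 90}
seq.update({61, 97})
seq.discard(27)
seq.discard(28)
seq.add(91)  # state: {7, 61, 90, 91, 97}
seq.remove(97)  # {7, 61, 90, 91}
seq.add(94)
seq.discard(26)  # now {7, 61, 90, 91, 94}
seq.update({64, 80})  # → {7, 61, 64, 80, 90, 91, 94}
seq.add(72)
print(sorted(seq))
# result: [7, 61, 64, 72, 80, 90, 91, 94]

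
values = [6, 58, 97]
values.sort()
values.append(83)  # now [6, 58, 97, 83]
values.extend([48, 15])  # [6, 58, 97, 83, 48, 15]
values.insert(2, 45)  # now [6, 58, 45, 97, 83, 48, 15]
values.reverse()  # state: [15, 48, 83, 97, 45, 58, 6]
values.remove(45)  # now [15, 48, 83, 97, 58, 6]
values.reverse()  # [6, 58, 97, 83, 48, 15]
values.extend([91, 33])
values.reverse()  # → [33, 91, 15, 48, 83, 97, 58, 6]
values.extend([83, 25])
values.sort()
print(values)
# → [6, 15, 25, 33, 48, 58, 83, 83, 91, 97]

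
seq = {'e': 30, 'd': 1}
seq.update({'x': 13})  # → {'e': 30, 'd': 1, 'x': 13}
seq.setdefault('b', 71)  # 71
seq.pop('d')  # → 1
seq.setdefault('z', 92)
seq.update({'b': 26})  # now {'e': 30, 'x': 13, 'b': 26, 'z': 92}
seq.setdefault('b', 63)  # 26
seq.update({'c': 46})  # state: {'e': 30, 'x': 13, 'b': 26, 'z': 92, 'c': 46}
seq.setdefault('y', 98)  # 98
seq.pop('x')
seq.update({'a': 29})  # {'e': 30, 'b': 26, 'z': 92, 'c': 46, 'y': 98, 'a': 29}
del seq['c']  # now {'e': 30, 'b': 26, 'z': 92, 'y': 98, 'a': 29}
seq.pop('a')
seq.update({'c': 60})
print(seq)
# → {'e': 30, 'b': 26, 'z': 92, 'y': 98, 'c': 60}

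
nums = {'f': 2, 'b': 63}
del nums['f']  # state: {'b': 63}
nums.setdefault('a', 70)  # 70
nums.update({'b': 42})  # {'b': 42, 'a': 70}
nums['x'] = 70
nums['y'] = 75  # {'b': 42, 'a': 70, 'x': 70, 'y': 75}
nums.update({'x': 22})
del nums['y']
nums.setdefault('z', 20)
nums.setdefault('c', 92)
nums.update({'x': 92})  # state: {'b': 42, 'a': 70, 'x': 92, 'z': 20, 'c': 92}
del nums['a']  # {'b': 42, 'x': 92, 'z': 20, 'c': 92}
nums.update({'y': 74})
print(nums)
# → {'b': 42, 'x': 92, 'z': 20, 'c': 92, 'y': 74}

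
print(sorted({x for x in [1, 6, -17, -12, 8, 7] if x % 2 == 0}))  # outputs [-12, 6, 8]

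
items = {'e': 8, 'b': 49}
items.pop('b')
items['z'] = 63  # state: {'e': 8, 'z': 63}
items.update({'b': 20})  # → {'e': 8, 'z': 63, 'b': 20}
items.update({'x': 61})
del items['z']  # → {'e': 8, 'b': 20, 'x': 61}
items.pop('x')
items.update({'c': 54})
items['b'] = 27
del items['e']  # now {'b': 27, 'c': 54}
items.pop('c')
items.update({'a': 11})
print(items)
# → {'b': 27, 'a': 11}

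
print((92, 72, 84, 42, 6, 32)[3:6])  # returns (42, 6, 32)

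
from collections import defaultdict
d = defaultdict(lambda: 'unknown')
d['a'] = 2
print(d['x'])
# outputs unknown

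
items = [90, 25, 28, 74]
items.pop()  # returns 74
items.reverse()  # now [28, 25, 90]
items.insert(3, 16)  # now [28, 25, 90, 16]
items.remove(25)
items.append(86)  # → [28, 90, 16, 86]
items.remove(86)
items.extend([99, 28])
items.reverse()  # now [28, 99, 16, 90, 28]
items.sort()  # [16, 28, 28, 90, 99]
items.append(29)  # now [16, 28, 28, 90, 99, 29]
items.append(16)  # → [16, 28, 28, 90, 99, 29, 16]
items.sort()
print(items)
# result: [16, 16, 28, 28, 29, 90, 99]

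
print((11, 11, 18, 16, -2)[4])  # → -2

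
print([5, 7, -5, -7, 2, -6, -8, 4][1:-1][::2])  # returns [7, -7, -6]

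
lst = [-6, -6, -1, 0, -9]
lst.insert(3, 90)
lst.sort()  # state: [-9, -6, -6, -1, 0, 90]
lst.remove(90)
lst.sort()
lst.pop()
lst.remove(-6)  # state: [-9, -6, -1]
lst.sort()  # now [-9, -6, -1]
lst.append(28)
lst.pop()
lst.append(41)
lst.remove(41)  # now [-9, -6, -1]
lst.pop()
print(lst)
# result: [-9, -6]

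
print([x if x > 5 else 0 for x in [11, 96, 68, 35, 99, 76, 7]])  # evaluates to [11, 96, 68, 35, 99, 76, 7]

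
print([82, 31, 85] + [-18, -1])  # [82, 31, 85, -18, -1]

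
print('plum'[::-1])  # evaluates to mulp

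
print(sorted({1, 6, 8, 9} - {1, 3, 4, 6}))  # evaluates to [8, 9]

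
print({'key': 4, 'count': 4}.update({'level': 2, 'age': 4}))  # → None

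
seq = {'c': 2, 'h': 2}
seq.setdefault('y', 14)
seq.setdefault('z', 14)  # 14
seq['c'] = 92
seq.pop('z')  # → 14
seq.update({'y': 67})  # {'c': 92, 'h': 2, 'y': 67}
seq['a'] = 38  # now {'c': 92, 'h': 2, 'y': 67, 'a': 38}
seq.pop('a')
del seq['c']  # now {'h': 2, 'y': 67}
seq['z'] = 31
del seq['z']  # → {'h': 2, 'y': 67}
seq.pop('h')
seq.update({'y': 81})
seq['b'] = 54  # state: {'y': 81, 'b': 54}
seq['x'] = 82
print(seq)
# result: {'y': 81, 'b': 54, 'x': 82}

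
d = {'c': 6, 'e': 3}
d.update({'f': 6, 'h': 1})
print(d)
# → {'c': 6, 'e': 3, 'f': 6, 'h': 1}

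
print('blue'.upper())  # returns BLUE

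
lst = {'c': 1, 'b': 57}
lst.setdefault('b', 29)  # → 57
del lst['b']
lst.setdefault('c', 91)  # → 1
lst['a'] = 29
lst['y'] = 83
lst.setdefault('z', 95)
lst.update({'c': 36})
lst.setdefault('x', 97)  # 97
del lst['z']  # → {'c': 36, 'a': 29, 'y': 83, 'x': 97}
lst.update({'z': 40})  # {'c': 36, 'a': 29, 'y': 83, 'x': 97, 'z': 40}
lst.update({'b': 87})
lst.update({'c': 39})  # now {'c': 39, 'a': 29, 'y': 83, 'x': 97, 'z': 40, 'b': 87}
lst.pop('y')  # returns 83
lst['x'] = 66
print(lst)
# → {'c': 39, 'a': 29, 'x': 66, 'z': 40, 'b': 87}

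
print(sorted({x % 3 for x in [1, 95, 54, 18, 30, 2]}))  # [0, 1, 2]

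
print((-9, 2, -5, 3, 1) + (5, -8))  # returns (-9, 2, -5, 3, 1, 5, -8)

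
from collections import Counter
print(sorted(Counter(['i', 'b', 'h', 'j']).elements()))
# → ['b', 'h', 'i', 'j']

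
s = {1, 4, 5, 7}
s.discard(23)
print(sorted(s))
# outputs [1, 4, 5, 7]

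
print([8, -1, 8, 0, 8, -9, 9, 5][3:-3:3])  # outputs [0]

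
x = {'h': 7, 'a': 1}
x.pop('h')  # 7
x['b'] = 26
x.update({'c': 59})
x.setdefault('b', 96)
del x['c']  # {'a': 1, 'b': 26}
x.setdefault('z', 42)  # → 42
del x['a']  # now {'b': 26, 'z': 42}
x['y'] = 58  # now {'b': 26, 'z': 42, 'y': 58}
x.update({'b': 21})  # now {'b': 21, 'z': 42, 'y': 58}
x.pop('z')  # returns 42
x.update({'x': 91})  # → {'b': 21, 'y': 58, 'x': 91}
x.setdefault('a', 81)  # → 81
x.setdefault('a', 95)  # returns 81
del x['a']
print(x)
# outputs {'b': 21, 'y': 58, 'x': 91}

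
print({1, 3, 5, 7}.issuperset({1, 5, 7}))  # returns True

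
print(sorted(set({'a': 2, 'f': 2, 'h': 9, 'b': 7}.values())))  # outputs [2, 7, 9]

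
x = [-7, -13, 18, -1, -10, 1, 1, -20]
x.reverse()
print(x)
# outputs [-20, 1, 1, -10, -1, 18, -13, -7]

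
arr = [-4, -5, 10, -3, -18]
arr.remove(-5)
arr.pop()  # -18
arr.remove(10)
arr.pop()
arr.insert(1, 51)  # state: [-4, 51]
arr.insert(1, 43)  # [-4, 43, 51]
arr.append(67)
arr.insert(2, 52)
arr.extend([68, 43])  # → [-4, 43, 52, 51, 67, 68, 43]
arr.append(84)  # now [-4, 43, 52, 51, 67, 68, 43, 84]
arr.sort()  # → [-4, 43, 43, 51, 52, 67, 68, 84]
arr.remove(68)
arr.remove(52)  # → [-4, 43, 43, 51, 67, 84]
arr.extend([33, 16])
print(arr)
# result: [-4, 43, 43, 51, 67, 84, 33, 16]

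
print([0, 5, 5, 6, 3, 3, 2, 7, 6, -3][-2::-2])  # [6, 2, 3, 5, 0]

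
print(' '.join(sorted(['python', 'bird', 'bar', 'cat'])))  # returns bar bird cat python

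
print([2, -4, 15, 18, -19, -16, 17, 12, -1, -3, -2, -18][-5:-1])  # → [12, -1, -3, -2]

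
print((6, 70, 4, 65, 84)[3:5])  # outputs (65, 84)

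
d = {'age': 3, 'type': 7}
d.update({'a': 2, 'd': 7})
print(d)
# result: {'age': 3, 'type': 7, 'a': 2, 'd': 7}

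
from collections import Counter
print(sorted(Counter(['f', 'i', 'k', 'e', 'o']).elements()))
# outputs ['e', 'f', 'i', 'k', 'o']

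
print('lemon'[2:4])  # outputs mo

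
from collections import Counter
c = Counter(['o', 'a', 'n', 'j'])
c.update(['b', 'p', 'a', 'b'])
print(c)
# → Counter({'a': 2, 'b': 2, 'o': 1, 'n': 1, 'j': 1, 'p': 1})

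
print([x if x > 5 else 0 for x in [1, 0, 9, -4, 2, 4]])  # [0, 0, 9, 0, 0, 0]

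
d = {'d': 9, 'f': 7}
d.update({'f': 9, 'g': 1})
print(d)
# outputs {'d': 9, 'f': 9, 'g': 1}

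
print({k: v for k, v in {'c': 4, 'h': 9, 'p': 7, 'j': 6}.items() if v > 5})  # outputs {'h': 9, 'p': 7, 'j': 6}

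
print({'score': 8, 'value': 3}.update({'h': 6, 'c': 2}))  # None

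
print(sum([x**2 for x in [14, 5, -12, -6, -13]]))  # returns 570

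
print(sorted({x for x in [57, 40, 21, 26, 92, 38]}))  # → [21, 26, 38, 40, 57, 92]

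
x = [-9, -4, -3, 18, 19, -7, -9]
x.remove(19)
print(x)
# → [-9, -4, -3, 18, -7, -9]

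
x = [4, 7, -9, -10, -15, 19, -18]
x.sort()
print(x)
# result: [-18, -15, -10, -9, 4, 7, 19]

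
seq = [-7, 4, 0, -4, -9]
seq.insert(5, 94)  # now [-7, 4, 0, -4, -9, 94]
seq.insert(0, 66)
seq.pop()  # 94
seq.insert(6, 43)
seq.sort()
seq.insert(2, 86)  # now [-9, -7, 86, -4, 0, 4, 43, 66]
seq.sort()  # [-9, -7, -4, 0, 4, 43, 66, 86]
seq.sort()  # [-9, -7, -4, 0, 4, 43, 66, 86]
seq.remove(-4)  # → [-9, -7, 0, 4, 43, 66, 86]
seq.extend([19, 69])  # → [-9, -7, 0, 4, 43, 66, 86, 19, 69]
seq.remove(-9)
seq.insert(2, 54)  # [-7, 0, 54, 4, 43, 66, 86, 19, 69]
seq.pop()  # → 69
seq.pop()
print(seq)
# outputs [-7, 0, 54, 4, 43, 66, 86]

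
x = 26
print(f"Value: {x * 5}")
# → Value: 130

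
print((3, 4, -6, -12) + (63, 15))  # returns (3, 4, -6, -12, 63, 15)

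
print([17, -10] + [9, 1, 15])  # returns [17, -10, 9, 1, 15]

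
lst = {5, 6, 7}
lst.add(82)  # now {5, 6, 7, 82}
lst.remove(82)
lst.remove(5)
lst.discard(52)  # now {6, 7}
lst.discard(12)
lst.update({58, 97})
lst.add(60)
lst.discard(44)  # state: {6, 7, 58, 60, 97}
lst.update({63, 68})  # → {6, 7, 58, 60, 63, 68, 97}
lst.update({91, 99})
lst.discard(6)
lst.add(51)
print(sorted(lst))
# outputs [7, 51, 58, 60, 63, 68, 91, 97, 99]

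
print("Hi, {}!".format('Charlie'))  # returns Hi, Charlie!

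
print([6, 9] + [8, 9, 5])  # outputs [6, 9, 8, 9, 5]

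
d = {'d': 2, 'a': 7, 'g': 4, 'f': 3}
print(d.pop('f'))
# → 3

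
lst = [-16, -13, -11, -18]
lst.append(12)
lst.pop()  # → 12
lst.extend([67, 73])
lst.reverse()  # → [73, 67, -18, -11, -13, -16]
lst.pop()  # -16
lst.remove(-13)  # [73, 67, -18, -11]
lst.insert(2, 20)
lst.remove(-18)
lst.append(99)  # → [73, 67, 20, -11, 99]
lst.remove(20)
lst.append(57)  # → [73, 67, -11, 99, 57]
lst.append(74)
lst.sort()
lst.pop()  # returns 99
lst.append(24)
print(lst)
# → [-11, 57, 67, 73, 74, 24]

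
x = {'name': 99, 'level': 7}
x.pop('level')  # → 7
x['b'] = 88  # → {'name': 99, 'b': 88}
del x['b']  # {'name': 99}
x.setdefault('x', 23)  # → 23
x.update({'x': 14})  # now {'name': 99, 'x': 14}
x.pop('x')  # 14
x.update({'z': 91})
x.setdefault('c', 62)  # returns 62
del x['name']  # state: {'z': 91, 'c': 62}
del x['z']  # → {'c': 62}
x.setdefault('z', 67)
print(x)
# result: {'c': 62, 'z': 67}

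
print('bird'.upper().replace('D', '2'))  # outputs BIR2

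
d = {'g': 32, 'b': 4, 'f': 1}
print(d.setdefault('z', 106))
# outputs 106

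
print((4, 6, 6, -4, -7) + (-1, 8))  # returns (4, 6, 6, -4, -7, -1, 8)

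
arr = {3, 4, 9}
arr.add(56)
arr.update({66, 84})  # {3, 4, 9, 56, 66, 84}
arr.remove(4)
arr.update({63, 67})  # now {3, 9, 56, 63, 66, 67, 84}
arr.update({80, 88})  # {3, 9, 56, 63, 66, 67, 80, 84, 88}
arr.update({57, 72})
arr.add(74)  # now {3, 9, 56, 57, 63, 66, 67, 72, 74, 80, 84, 88}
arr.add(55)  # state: {3, 9, 55, 56, 57, 63, 66, 67, 72, 74, 80, 84, 88}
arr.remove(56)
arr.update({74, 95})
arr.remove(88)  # {3, 9, 55, 57, 63, 66, 67, 72, 74, 80, 84, 95}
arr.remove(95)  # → {3, 9, 55, 57, 63, 66, 67, 72, 74, 80, 84}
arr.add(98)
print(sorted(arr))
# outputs [3, 9, 55, 57, 63, 66, 67, 72, 74, 80, 84, 98]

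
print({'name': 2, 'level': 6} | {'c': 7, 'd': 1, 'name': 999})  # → {'name': 999, 'level': 6, 'c': 7, 'd': 1}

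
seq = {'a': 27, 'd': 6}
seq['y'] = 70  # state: {'a': 27, 'd': 6, 'y': 70}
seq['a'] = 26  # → {'a': 26, 'd': 6, 'y': 70}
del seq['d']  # {'a': 26, 'y': 70}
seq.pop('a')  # 26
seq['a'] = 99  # {'y': 70, 'a': 99}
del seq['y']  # {'a': 99}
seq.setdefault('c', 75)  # 75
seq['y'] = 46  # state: {'a': 99, 'c': 75, 'y': 46}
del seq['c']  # {'a': 99, 'y': 46}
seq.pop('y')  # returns 46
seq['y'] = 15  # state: {'a': 99, 'y': 15}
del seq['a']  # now {'y': 15}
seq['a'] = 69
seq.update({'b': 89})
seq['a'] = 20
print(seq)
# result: {'y': 15, 'a': 20, 'b': 89}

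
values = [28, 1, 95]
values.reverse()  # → [95, 1, 28]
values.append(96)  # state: [95, 1, 28, 96]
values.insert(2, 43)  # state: [95, 1, 43, 28, 96]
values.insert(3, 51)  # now [95, 1, 43, 51, 28, 96]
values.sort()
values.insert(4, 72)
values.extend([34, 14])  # [1, 28, 43, 51, 72, 95, 96, 34, 14]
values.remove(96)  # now [1, 28, 43, 51, 72, 95, 34, 14]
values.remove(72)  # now [1, 28, 43, 51, 95, 34, 14]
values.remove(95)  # [1, 28, 43, 51, 34, 14]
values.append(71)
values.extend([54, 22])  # [1, 28, 43, 51, 34, 14, 71, 54, 22]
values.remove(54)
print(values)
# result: [1, 28, 43, 51, 34, 14, 71, 22]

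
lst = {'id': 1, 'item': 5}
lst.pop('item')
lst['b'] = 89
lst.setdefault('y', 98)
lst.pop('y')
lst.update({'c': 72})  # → {'id': 1, 'b': 89, 'c': 72}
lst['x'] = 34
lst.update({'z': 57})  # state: {'id': 1, 'b': 89, 'c': 72, 'x': 34, 'z': 57}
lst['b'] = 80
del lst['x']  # {'id': 1, 'b': 80, 'c': 72, 'z': 57}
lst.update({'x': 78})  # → {'id': 1, 'b': 80, 'c': 72, 'z': 57, 'x': 78}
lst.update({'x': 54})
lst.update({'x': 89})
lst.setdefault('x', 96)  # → 89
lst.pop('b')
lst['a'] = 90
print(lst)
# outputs {'id': 1, 'c': 72, 'z': 57, 'x': 89, 'a': 90}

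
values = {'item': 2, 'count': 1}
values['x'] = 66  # {'item': 2, 'count': 1, 'x': 66}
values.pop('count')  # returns 1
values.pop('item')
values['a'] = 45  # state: {'x': 66, 'a': 45}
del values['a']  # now {'x': 66}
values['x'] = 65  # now {'x': 65}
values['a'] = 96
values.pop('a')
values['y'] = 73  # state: {'x': 65, 'y': 73}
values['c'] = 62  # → {'x': 65, 'y': 73, 'c': 62}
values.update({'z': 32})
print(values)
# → {'x': 65, 'y': 73, 'c': 62, 'z': 32}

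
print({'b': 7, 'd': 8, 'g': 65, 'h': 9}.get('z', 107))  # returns 107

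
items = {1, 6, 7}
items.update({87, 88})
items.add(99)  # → {1, 6, 7, 87, 88, 99}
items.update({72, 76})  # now {1, 6, 7, 72, 76, 87, 88, 99}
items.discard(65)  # {1, 6, 7, 72, 76, 87, 88, 99}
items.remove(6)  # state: {1, 7, 72, 76, 87, 88, 99}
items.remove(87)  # {1, 7, 72, 76, 88, 99}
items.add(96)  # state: {1, 7, 72, 76, 88, 96, 99}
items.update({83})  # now {1, 7, 72, 76, 83, 88, 96, 99}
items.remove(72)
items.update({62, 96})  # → {1, 7, 62, 76, 83, 88, 96, 99}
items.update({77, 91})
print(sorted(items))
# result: [1, 7, 62, 76, 77, 83, 88, 91, 96, 99]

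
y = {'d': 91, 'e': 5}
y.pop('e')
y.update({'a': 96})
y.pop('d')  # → 91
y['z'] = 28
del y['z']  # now {'a': 96}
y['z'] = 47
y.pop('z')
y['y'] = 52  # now {'a': 96, 'y': 52}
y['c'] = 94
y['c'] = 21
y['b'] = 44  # {'a': 96, 'y': 52, 'c': 21, 'b': 44}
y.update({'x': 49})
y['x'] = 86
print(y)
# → {'a': 96, 'y': 52, 'c': 21, 'b': 44, 'x': 86}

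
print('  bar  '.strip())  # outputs bar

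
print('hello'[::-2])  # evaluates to olh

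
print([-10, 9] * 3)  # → [-10, 9, -10, 9, -10, 9]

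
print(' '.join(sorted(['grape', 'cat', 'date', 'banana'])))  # banana cat date grape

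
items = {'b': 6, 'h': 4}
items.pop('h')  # 4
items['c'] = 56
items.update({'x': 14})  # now {'b': 6, 'c': 56, 'x': 14}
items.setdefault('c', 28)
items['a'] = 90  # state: {'b': 6, 'c': 56, 'x': 14, 'a': 90}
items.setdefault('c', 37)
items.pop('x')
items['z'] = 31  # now {'b': 6, 'c': 56, 'a': 90, 'z': 31}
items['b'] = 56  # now {'b': 56, 'c': 56, 'a': 90, 'z': 31}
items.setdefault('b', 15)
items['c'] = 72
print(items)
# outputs {'b': 56, 'c': 72, 'a': 90, 'z': 31}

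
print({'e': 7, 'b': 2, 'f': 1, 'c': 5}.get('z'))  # None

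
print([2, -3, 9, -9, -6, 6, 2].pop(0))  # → 2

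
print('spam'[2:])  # am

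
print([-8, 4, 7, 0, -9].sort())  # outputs None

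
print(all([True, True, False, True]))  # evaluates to False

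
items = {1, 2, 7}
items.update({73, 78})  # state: {1, 2, 7, 73, 78}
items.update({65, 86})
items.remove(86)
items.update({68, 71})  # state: {1, 2, 7, 65, 68, 71, 73, 78}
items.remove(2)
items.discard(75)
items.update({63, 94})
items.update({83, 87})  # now {1, 7, 63, 65, 68, 71, 73, 78, 83, 87, 94}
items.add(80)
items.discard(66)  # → {1, 7, 63, 65, 68, 71, 73, 78, 80, 83, 87, 94}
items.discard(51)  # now {1, 7, 63, 65, 68, 71, 73, 78, 80, 83, 87, 94}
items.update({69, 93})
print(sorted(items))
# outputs [1, 7, 63, 65, 68, 69, 71, 73, 78, 80, 83, 87, 93, 94]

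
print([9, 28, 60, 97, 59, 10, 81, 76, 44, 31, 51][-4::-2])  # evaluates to [76, 10, 97, 28]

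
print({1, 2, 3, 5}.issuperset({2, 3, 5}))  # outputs True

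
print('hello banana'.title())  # Hello Banana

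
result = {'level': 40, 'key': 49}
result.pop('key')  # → 49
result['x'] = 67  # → {'level': 40, 'x': 67}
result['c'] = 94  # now {'level': 40, 'x': 67, 'c': 94}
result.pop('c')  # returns 94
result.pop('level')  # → 40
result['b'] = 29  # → {'x': 67, 'b': 29}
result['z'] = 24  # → {'x': 67, 'b': 29, 'z': 24}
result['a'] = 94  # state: {'x': 67, 'b': 29, 'z': 24, 'a': 94}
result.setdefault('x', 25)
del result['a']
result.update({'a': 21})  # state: {'x': 67, 'b': 29, 'z': 24, 'a': 21}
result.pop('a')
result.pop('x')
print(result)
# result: {'b': 29, 'z': 24}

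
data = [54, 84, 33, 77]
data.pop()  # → 77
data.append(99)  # [54, 84, 33, 99]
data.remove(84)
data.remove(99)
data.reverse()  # [33, 54]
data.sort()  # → [33, 54]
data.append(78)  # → [33, 54, 78]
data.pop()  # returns 78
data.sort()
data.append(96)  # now [33, 54, 96]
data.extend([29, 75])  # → [33, 54, 96, 29, 75]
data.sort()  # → [29, 33, 54, 75, 96]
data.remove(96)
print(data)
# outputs [29, 33, 54, 75]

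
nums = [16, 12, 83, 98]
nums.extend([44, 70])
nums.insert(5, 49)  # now [16, 12, 83, 98, 44, 49, 70]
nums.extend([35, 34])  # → [16, 12, 83, 98, 44, 49, 70, 35, 34]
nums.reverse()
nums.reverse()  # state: [16, 12, 83, 98, 44, 49, 70, 35, 34]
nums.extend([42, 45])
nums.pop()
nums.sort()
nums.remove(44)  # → [12, 16, 34, 35, 42, 49, 70, 83, 98]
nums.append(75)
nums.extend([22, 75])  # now [12, 16, 34, 35, 42, 49, 70, 83, 98, 75, 22, 75]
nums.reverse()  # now [75, 22, 75, 98, 83, 70, 49, 42, 35, 34, 16, 12]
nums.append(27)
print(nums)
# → [75, 22, 75, 98, 83, 70, 49, 42, 35, 34, 16, 12, 27]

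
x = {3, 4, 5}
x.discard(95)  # {3, 4, 5}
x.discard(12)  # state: {3, 4, 5}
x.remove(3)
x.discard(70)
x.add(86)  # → {4, 5, 86}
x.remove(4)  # {5, 86}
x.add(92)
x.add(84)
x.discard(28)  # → {5, 84, 86, 92}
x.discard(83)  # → {5, 84, 86, 92}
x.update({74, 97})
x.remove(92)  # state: {5, 74, 84, 86, 97}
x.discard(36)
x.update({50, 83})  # {5, 50, 74, 83, 84, 86, 97}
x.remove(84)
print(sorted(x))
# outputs [5, 50, 74, 83, 86, 97]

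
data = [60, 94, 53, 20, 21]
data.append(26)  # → [60, 94, 53, 20, 21, 26]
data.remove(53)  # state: [60, 94, 20, 21, 26]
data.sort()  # [20, 21, 26, 60, 94]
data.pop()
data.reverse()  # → [60, 26, 21, 20]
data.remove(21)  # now [60, 26, 20]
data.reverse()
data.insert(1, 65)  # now [20, 65, 26, 60]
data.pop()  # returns 60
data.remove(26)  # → [20, 65]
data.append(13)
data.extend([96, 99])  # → [20, 65, 13, 96, 99]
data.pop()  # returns 99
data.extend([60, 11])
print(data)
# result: [20, 65, 13, 96, 60, 11]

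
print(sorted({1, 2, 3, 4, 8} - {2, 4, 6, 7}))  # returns [1, 3, 8]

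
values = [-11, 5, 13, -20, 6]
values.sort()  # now [-20, -11, 5, 6, 13]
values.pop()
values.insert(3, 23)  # [-20, -11, 5, 23, 6]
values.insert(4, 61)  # [-20, -11, 5, 23, 61, 6]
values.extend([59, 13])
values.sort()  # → [-20, -11, 5, 6, 13, 23, 59, 61]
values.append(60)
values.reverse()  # [60, 61, 59, 23, 13, 6, 5, -11, -20]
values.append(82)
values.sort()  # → [-20, -11, 5, 6, 13, 23, 59, 60, 61, 82]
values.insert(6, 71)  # [-20, -11, 5, 6, 13, 23, 71, 59, 60, 61, 82]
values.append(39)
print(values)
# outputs [-20, -11, 5, 6, 13, 23, 71, 59, 60, 61, 82, 39]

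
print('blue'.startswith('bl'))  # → True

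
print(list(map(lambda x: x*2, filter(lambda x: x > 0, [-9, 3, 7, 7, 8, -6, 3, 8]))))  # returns [6, 14, 14, 16, 6, 16]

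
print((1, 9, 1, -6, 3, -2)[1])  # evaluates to 9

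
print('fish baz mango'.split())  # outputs ['fish', 'baz', 'mango']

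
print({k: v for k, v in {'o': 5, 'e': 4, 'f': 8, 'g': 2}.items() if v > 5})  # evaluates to {'f': 8}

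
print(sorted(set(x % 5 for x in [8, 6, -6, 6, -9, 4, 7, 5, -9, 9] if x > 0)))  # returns [0, 1, 2, 3, 4]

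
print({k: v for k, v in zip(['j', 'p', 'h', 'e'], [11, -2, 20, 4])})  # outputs {'j': 11, 'p': -2, 'h': 20, 'e': 4}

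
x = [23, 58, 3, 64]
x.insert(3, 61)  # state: [23, 58, 3, 61, 64]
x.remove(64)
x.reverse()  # [61, 3, 58, 23]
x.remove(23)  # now [61, 3, 58]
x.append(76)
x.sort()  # [3, 58, 61, 76]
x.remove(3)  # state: [58, 61, 76]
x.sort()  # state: [58, 61, 76]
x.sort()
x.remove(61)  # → [58, 76]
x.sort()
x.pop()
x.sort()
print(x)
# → [58]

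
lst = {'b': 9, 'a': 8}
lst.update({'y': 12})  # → {'b': 9, 'a': 8, 'y': 12}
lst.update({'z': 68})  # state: {'b': 9, 'a': 8, 'y': 12, 'z': 68}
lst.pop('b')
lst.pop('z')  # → 68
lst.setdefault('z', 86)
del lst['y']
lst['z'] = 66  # {'a': 8, 'z': 66}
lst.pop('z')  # 66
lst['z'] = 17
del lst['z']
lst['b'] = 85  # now {'a': 8, 'b': 85}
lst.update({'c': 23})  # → {'a': 8, 'b': 85, 'c': 23}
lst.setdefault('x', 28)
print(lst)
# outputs {'a': 8, 'b': 85, 'c': 23, 'x': 28}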